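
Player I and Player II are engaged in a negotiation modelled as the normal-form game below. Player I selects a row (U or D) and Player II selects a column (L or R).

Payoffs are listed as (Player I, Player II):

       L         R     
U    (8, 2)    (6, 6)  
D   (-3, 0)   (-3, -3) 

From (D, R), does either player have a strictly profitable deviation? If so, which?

Both

Player I at (D, R) earns -3; deviating to U yields 6 — a strict improvement.
Player II earns -3; deviating to L yields 0 — a strict improvement.
Both Player I and Player II have strictly profitable deviations.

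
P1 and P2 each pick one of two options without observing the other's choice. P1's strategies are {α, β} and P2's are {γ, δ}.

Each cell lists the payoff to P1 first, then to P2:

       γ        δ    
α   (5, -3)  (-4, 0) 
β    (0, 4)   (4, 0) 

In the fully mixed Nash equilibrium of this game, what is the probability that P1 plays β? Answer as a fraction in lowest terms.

Let p be the probability that P1 plays α. In a completely mixed equilibrium, P2 must be indifferent between γ and δ.
P2's expected payoff from γ is −3p + 4(1−p); from δ it is 0.
Setting these equal: −7p + 4 = 0, so p = 4/7.
Therefore P1 plays β with probability 1 − 4/7 = 3/7.

3/7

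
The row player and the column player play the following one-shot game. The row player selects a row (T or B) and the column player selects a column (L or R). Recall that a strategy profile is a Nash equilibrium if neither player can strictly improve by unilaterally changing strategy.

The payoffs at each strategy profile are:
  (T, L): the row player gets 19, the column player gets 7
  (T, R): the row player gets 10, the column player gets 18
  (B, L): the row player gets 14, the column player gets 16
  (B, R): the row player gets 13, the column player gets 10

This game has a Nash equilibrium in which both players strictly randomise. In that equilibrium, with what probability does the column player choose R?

Let q be the probability that the column player plays L. In a completely mixed equilibrium, the row player must be indifferent between T and B.
The row player's expected payoff from T is 19q + 10(1−q); from B it is 14q + 13(1−q).
Setting these equal: 9q + 10 = q + 13, so q = 3/8.
Therefore the column player plays R with probability 1 − 3/8 = 5/8.

5/8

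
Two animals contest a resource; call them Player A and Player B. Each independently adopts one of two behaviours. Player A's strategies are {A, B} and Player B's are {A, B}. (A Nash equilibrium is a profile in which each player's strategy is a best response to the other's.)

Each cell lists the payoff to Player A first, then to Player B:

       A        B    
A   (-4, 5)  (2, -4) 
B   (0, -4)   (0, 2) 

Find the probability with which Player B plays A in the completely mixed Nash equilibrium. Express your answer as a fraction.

Let y be the probability that Player B plays A. In a completely mixed equilibrium, Player A must be indifferent between A and B.
Player A's expected payoff from A is −4y + 2(1−y); from B it is 0.
Setting these equal: −6y + 2 = 0, so y = 1/3.

1/3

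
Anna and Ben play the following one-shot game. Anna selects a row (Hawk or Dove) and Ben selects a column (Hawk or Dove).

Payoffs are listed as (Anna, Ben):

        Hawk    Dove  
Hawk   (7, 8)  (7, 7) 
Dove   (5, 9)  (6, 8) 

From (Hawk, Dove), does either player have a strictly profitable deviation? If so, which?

Ben

Anna at (Hawk, Dove) earns 7; deviating to Dove yields 6 — not better.
Ben earns 7; deviating to Hawk yields 8 — a strict improvement.
Only Ben has a strictly profitable deviation.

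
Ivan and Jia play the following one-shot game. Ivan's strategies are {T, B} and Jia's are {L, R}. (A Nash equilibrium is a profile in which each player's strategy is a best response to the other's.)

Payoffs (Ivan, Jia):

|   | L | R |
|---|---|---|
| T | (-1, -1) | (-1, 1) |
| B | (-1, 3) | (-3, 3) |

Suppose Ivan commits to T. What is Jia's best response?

Against T, Jia earns -1 from L and 1 from R.
So R is the best response.

R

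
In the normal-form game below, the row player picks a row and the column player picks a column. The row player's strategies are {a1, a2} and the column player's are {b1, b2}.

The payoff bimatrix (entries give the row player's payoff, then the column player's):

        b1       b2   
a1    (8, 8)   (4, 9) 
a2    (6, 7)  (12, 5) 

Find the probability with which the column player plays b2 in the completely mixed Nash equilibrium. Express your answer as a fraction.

1/5

Let q be the probability that the column player plays b1. In a completely mixed equilibrium, the row player must be indifferent between a1 and a2.
The row player's expected payoff from a1 is 8q + 4(1−q); from a2 it is 6q + 12(1−q).
Setting these equal: 4q + 4 = −6q + 12, so q = 4/5.
Therefore the column player plays b2 with probability 1 − 4/5 = 1/5.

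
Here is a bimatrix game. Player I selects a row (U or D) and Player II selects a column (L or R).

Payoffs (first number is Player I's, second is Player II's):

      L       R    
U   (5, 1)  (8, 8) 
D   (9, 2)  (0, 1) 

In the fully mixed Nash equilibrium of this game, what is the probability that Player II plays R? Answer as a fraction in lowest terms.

1/3

Let y be the probability that Player II plays L. In a completely mixed equilibrium, Player I must be indifferent between U and D.
Player I's expected payoff from U is 5y + 8(1−y); from D it is 9y.
Setting these equal: −3y + 8 = 9y, so y = 2/3.
Therefore Player II plays R with probability 1 − 2/3 = 1/3.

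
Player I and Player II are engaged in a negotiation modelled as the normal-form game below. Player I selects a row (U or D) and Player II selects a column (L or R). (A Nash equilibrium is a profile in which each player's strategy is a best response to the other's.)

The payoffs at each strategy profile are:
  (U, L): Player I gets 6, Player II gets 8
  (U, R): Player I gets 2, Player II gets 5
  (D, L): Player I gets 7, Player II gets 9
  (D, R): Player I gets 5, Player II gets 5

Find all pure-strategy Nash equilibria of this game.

(D, L)

(U, L): Player I prefers D (7 > 6) — not an equilibrium.
(U, R): Player I prefers D (5 > 2); Player II prefers L (8 > 5) — not an equilibrium.
(D, L): Player I gets 7 ≥ 6 from U, and Player II gets 9 ≥ 5 from R — Nash equilibrium.
(D, R): Player II prefers L (9 > 5) — not an equilibrium.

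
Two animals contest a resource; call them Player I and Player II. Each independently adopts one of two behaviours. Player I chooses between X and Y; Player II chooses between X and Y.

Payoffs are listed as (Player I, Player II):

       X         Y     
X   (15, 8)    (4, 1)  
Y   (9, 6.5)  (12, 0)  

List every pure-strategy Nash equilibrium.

(X, X)

(X, X): Player I gets 15 ≥ 9 from Y, and Player II gets 8 ≥ 1 from Y — Nash equilibrium.
(X, Y): Player I prefers Y (12 > 4); Player II prefers X (8 > 1) — not an equilibrium.
(Y, X): Player I prefers X (15 > 9) — not an equilibrium.
(Y, Y): Player II prefers X (6.5 > 0) — not an equilibrium.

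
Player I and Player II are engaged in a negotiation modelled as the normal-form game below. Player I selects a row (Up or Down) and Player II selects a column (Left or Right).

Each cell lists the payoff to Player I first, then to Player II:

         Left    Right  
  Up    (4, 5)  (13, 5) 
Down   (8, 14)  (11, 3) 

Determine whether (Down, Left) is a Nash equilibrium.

Yes

At (Down, Left), Player I earns 8; switching to Up would give 4, so Player I has no profitable deviation.
Player II earns 14; switching to Right would give 3, so Player II has no profitable deviation.
Neither player can gain by a unilateral deviation, so this profile is a Nash equilibrium.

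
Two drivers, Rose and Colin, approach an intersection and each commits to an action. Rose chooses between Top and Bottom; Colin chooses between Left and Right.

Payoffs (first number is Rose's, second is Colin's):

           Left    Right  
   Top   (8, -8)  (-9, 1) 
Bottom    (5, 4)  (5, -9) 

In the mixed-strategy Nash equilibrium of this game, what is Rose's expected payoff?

5

First find y, the probability Colin plays Left, from Rose's indifference between Top and Bottom: 8y − 9(1−y) = 5y + 5(1−y), giving y = 14/17.
Since Rose is indifferent in equilibrium, Rose's expected payoff equals the payoff from either row against (14/17, 3/17). Using Top: 8(14/17) − 9(3/17) = 5.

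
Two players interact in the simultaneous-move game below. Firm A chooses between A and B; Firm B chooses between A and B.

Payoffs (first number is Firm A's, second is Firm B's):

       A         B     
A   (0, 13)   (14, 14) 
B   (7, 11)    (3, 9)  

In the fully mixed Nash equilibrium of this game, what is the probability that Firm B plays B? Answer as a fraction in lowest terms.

Let q be the probability that Firm B plays A. In a completely mixed equilibrium, Firm A must be indifferent between A and B.
Firm A's expected payoff from A is 14(1−q); from B it is 7q + 3(1−q).
Setting these equal: −14q + 14 = 4q + 3, so q = 11/18.
Therefore Firm B plays B with probability 1 − 11/18 = 7/18.

7/18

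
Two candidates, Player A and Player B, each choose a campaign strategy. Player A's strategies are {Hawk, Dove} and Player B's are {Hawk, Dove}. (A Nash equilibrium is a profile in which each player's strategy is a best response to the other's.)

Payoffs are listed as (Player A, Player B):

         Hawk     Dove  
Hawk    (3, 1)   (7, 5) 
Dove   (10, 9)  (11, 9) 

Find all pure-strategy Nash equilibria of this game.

(Hawk, Hawk): Player A prefers Dove (10 > 3); Player B prefers Dove (5 > 1) — not an equilibrium.
(Hawk, Dove): Player A prefers Dove (11 > 7) — not an equilibrium.
(Dove, Hawk): Player A gets 10 ≥ 3 from Hawk, and Player B gets 9 ≥ 9 from Dove — Nash equilibrium.
(Dove, Dove): Player A gets 11 ≥ 7 from Hawk, and Player B gets 9 ≥ 9 from Hawk — Nash equilibrium.

(Dove, Hawk) and (Dove, Dove)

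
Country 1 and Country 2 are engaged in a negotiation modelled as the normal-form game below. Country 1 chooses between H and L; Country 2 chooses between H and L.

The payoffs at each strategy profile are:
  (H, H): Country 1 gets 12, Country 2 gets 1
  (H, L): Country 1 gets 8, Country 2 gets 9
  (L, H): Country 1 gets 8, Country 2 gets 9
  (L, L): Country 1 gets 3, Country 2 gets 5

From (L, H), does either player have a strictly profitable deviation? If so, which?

Country 1

Country 1 at (L, H) earns 8; deviating to H yields 12 — a strict improvement.
Country 2 earns 9; deviating to L yields 5 — not better.
Only Country 1 has a strictly profitable deviation.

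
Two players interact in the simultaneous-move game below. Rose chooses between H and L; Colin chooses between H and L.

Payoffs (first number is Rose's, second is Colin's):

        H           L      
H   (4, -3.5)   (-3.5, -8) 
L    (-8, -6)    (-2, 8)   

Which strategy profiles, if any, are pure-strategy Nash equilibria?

(H, H): Rose gets 4 ≥ -8 from L, and Colin gets -3.5 ≥ -8 from L — Nash equilibrium.
(H, L): Rose prefers L (-2 > -3.5); Colin prefers H (-3.5 > -8) — not an equilibrium.
(L, H): Rose prefers H (4 > -8); Colin prefers L (8 > -6) — not an equilibrium.
(L, L): Rose gets -2 ≥ -3.5 from H, and Colin gets 8 ≥ -6 from H — Nash equilibrium.

(H, H) and (L, L)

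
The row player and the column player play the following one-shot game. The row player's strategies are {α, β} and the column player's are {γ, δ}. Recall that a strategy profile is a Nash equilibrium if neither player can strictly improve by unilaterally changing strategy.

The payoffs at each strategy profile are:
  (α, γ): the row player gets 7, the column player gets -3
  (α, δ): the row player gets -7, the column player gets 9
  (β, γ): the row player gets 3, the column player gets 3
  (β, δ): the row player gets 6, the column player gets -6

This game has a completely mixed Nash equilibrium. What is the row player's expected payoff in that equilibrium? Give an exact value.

63/17

First find q, the probability the column player plays γ, from the row player's indifference between α and β: 7q − 7(1−q) = 3q + 6(1−q), giving q = 13/17.
Since the row player is indifferent in equilibrium, the row player's expected payoff equals the payoff from either row against (13/17, 4/17). Using α: 7(13/17) − 7(4/17) = 63/17.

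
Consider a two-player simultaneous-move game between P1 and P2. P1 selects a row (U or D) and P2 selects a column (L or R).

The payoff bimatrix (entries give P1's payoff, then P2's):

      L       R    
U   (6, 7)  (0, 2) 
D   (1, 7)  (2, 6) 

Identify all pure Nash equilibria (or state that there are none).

(U, L): P1 gets 6 ≥ 1 from D, and P2 gets 7 ≥ 2 from R — Nash equilibrium.
(U, R): P1 prefers D (2 > 0); P2 prefers L (7 > 2) — not an equilibrium.
(D, L): P1 prefers U (6 > 1) — not an equilibrium.
(D, R): P2 prefers L (7 > 6) — not an equilibrium.

(U, L)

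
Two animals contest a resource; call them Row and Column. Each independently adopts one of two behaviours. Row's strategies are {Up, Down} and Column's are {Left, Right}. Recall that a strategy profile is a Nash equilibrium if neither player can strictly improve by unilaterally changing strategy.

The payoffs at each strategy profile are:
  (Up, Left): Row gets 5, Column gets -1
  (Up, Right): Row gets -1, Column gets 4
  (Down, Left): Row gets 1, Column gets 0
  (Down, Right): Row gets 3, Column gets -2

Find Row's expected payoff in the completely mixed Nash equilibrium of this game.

2

First find q, the probability Column plays Left, from Row's indifference between Up and Down: 5q − (1−q) = q + 3(1−q), giving q = 1/2.
Since Row is indifferent in equilibrium, Row's expected payoff equals the payoff from either row against (1/2, 1/2). Using Up: 5(1/2) − (1/2) = 2.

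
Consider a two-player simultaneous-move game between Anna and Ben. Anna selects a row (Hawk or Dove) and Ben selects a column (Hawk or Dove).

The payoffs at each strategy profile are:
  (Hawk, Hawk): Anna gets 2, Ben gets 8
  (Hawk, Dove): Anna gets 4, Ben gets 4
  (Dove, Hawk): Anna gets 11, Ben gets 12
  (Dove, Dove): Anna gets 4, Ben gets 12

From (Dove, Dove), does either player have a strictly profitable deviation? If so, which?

Anna at (Dove, Dove) earns 4; deviating to Hawk yields 4 — not better.
Ben earns 12; deviating to Hawk yields 12 — not better.
Neither player can strictly improve; the profile is a Nash equilibrium.

Neither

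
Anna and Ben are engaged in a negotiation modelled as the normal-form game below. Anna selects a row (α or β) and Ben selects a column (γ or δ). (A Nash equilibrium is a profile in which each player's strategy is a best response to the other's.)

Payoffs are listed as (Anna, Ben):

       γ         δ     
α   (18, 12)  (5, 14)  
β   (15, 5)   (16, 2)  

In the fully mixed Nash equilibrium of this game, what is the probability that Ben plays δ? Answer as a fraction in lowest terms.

Let q be the probability that Ben plays γ. In a completely mixed equilibrium, Anna must be indifferent between α and β.
Anna's expected payoff from α is 18q + 5(1−q); from β it is 15q + 16(1−q).
Setting these equal: 13q + 5 = −q + 16, so q = 11/14.
Therefore Ben plays δ with probability 1 − 11/14 = 3/14.

3/14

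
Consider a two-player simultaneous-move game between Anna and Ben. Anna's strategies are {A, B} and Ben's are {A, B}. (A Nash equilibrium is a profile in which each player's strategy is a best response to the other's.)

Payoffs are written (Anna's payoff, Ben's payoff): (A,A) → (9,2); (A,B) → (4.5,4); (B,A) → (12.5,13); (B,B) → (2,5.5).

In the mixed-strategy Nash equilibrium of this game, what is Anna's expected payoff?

First find q, the probability Ben plays A, from Anna's indifference between A and B: 9q + 4.5(1−q) = 12.5q + 2(1−q), giving q = 5/12.
Since Anna is indifferent in equilibrium, Anna's expected payoff equals the payoff from either row against (5/12, 7/12). Using A: 9(5/12) + 4.5(7/12) = 51/8.

51/8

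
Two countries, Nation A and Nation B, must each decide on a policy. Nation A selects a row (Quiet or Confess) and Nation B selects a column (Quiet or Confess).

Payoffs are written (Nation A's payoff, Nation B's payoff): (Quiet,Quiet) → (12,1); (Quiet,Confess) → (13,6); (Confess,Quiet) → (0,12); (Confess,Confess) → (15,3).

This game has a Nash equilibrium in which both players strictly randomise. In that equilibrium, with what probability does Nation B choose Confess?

Let y be the probability that Nation B plays Quiet. In a completely mixed equilibrium, Nation A must be indifferent between Quiet and Confess.
Nation A's expected payoff from Quiet is 12y + 13(1−y); from Confess it is 15(1−y).
Setting these equal: −y + 13 = −15y + 15, so y = 1/7.
Therefore Nation B plays Confess with probability 1 − 1/7 = 6/7.

6/7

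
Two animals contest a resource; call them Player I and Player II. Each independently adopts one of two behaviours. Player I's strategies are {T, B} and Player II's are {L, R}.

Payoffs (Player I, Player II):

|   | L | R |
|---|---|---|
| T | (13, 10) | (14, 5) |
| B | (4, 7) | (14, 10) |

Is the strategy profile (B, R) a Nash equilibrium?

At (B, R), Player I earns 14; switching to T would give 14, so Player I has no profitable deviation.
Player II earns 10; switching to L would give 7, so Player II has no profitable deviation.
Neither player can gain by a unilateral deviation, so this profile is a Nash equilibrium.

Yes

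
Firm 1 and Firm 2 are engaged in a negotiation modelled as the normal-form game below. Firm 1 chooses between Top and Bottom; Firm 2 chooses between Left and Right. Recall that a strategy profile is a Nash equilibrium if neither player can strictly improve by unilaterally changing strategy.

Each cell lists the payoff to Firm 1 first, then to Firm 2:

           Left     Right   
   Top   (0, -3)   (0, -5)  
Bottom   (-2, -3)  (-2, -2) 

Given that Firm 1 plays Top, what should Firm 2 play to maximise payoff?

Against Top, Firm 2 earns -3 from Left and -5 from Right.
So Left is the best response.

Left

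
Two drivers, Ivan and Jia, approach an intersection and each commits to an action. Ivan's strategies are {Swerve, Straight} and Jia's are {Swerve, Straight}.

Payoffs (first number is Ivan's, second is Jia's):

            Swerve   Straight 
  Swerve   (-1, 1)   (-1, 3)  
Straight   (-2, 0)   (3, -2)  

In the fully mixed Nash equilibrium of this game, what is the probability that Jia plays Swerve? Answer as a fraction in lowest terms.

4/5

Let c be the probability that Jia plays Swerve. In a completely mixed equilibrium, Ivan must be indifferent between Swerve and Straight.
Ivan's expected payoff from Swerve is −c − (1−c); from Straight it is −2c + 3(1−c).
Setting these equal: -1 = −5c + 3, so c = 4/5.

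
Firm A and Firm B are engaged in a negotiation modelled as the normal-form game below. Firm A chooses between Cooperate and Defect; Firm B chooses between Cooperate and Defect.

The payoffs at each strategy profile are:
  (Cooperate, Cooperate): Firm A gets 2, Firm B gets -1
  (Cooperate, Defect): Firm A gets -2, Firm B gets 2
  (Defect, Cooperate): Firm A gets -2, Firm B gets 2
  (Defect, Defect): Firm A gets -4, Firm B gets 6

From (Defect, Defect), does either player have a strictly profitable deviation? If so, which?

Firm A

Firm A at (Defect, Defect) earns -4; deviating to Cooperate yields -2 — a strict improvement.
Firm B earns 6; deviating to Cooperate yields 2 — not better.
Only Firm A has a strictly profitable deviation.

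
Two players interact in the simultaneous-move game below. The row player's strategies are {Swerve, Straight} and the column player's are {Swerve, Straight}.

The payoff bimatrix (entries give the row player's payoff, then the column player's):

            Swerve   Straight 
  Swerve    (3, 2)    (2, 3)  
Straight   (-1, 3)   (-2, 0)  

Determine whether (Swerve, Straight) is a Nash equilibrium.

At (Swerve, Straight), the row player earns 2; switching to Straight would give -2, so the row player has no profitable deviation.
The column player earns 3; switching to Swerve would give 2, so the column player has no profitable deviation.
Neither player can gain by a unilateral deviation, so this profile is a Nash equilibrium.

Yes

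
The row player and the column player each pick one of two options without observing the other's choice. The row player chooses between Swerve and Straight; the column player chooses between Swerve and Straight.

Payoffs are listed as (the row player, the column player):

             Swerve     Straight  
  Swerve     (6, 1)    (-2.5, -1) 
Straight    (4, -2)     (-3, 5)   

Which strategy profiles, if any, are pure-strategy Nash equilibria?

(Swerve, Swerve): the row player gets 6 ≥ 4 from Straight, and the column player gets 1 ≥ -1 from Straight — Nash equilibrium.
(Swerve, Straight): the column player prefers Swerve (1 > -1) — not an equilibrium.
(Straight, Swerve): the row player prefers Swerve (6 > 4); the column player prefers Straight (5 > -2) — not an equilibrium.
(Straight, Straight): the row player prefers Swerve (-2.5 > -3) — not an equilibrium.

(Swerve, Swerve)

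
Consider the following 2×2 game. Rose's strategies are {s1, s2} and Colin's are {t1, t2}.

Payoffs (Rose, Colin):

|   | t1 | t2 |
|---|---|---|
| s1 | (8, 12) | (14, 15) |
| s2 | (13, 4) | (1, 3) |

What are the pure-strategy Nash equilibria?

(s1, t2) and (s2, t1)

(s1, t1): Rose prefers s2 (13 > 8); Colin prefers t2 (15 > 12) — not an equilibrium.
(s1, t2): Rose gets 14 ≥ 1 from s2, and Colin gets 15 ≥ 12 from t1 — Nash equilibrium.
(s2, t1): Rose gets 13 ≥ 8 from s1, and Colin gets 4 ≥ 3 from t2 — Nash equilibrium.
(s2, t2): Rose prefers s1 (14 > 1); Colin prefers t1 (4 > 3) — not an equilibrium.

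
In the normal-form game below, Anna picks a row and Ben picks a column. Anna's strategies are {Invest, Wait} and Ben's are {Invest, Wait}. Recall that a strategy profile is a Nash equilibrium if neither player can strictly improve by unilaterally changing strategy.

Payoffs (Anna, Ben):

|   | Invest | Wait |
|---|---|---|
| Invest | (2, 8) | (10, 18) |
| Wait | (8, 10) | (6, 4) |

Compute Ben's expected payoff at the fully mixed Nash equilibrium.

37/4

First find p, the probability Anna plays Invest, from Ben's indifference between Invest and Wait: 8p + 10(1−p) = 18p + 4(1−p), giving p = 3/8.
Since Ben is indifferent in equilibrium, Ben's expected payoff equals the payoff from either column against (3/8, 5/8). Using Invest: 8(3/8) + 10(5/8) = 37/4.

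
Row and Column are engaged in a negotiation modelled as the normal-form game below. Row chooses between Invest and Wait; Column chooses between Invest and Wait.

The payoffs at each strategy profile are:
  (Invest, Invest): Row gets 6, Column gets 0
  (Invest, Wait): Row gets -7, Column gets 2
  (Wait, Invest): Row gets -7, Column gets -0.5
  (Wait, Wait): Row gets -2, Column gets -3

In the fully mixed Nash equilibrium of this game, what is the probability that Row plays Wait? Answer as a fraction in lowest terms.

Let r be the probability that Row plays Invest. In a completely mixed equilibrium, Column must be indifferent between Invest and Wait.
Column's expected payoff from Invest is −0.5(1−r); from Wait it is 2r − 3(1−r).
Setting these equal: 0.5r − 0.5 = 5r − 3, so r = 5/9.
Therefore Row plays Wait with probability 1 − 5/9 = 4/9.

4/9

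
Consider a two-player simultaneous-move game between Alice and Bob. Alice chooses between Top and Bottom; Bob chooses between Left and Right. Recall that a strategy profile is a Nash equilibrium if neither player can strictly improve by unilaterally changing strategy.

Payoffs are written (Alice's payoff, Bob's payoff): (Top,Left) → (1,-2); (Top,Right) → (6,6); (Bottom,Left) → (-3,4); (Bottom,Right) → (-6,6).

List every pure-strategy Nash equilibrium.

(Top, Left): Bob prefers Right (6 > -2) — not an equilibrium.
(Top, Right): Alice gets 6 ≥ -6 from Bottom, and Bob gets 6 ≥ -2 from Left — Nash equilibrium.
(Bottom, Left): Alice prefers Top (1 > -3); Bob prefers Right (6 > 4) — not an equilibrium.
(Bottom, Right): Alice prefers Top (6 > -6) — not an equilibrium.

(Top, Right)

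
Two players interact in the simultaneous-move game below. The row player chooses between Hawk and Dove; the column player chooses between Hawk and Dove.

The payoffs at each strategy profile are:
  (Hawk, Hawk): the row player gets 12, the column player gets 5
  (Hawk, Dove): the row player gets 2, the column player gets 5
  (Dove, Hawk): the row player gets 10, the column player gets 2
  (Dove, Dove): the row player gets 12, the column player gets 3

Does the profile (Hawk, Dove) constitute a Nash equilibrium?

At (Hawk, Dove), the row player earns 2; switching to Dove would give 12, so the row player would deviate.
The column player earns 5; switching to Hawk would give 5, so the column player has no profitable deviation.
Since at least one player can profitably deviate, this is not a Nash equilibrium.

No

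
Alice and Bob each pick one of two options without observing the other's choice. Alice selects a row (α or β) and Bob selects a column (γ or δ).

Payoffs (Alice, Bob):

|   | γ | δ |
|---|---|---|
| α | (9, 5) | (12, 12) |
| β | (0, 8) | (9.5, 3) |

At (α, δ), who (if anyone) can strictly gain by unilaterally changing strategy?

Neither

Alice at (α, δ) earns 12; deviating to β yields 9.5 — not better.
Bob earns 12; deviating to γ yields 5 — not better.
Neither player can strictly improve; the profile is a Nash equilibrium.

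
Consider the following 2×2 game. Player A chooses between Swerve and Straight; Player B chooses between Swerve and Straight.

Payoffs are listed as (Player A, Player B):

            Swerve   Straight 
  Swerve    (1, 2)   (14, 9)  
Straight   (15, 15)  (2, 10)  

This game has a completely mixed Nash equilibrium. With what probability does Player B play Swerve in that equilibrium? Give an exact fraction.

6/13

Let q be the probability that Player B plays Swerve. In a completely mixed equilibrium, Player A must be indifferent between Swerve and Straight.
Player A's expected payoff from Swerve is q + 14(1−q); from Straight it is 15q + 2(1−q).
Setting these equal: −13q + 14 = 13q + 2, so q = 6/13.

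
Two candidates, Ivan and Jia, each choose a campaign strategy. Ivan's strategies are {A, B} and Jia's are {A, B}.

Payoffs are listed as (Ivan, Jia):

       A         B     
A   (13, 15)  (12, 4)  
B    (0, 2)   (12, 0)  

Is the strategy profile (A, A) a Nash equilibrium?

Yes

At (A, A), Ivan earns 13; switching to B would give 0, so Ivan has no profitable deviation.
Jia earns 15; switching to B would give 4, so Jia has no profitable deviation.
Neither player can gain by a unilateral deviation, so this profile is a Nash equilibrium.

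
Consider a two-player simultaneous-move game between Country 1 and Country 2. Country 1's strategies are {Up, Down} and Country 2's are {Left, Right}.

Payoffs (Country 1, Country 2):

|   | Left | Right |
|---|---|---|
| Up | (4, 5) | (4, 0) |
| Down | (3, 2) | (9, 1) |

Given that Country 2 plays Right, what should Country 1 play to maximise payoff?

Down

Against Right, Country 1 earns 4 from Up and 9 from Down.
So Down is the best response.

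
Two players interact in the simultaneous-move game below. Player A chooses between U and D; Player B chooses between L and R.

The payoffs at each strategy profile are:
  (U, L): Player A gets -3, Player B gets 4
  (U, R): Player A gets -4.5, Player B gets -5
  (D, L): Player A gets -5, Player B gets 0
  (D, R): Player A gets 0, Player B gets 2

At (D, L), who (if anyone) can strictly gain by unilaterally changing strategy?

Player A at (D, L) earns -5; deviating to U yields -3 — a strict improvement.
Player B earns 0; deviating to R yields 2 — a strict improvement.
Both Player A and Player B have strictly profitable deviations.

Both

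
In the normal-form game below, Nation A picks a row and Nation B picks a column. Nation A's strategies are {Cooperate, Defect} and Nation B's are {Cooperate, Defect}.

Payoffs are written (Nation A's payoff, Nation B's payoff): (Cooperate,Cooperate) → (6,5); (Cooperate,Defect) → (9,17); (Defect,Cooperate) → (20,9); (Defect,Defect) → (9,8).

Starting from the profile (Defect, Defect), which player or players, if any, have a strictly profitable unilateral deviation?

Nation A at (Defect, Defect) earns 9; deviating to Cooperate yields 9 — not better.
Nation B earns 8; deviating to Cooperate yields 9 — a strict improvement.
Only Nation B has a strictly profitable deviation.

Nation B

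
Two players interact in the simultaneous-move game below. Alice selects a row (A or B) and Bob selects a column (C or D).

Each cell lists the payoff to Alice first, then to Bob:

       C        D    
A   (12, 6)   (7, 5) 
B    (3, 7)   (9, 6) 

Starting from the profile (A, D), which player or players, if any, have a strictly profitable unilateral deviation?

Both

Alice at (A, D) earns 7; deviating to B yields 9 — a strict improvement.
Bob earns 5; deviating to C yields 6 — a strict improvement.
Both Alice and Bob have strictly profitable deviations.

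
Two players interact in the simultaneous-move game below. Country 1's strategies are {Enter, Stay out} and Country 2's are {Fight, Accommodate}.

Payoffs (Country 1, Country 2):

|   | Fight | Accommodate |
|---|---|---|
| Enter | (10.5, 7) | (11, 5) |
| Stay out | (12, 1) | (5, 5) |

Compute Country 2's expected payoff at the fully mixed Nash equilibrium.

First find x, the probability Country 1 plays Enter, from Country 2's indifference between Fight and Accommodate: 7x + (1−x) = 5x + 5(1−x), giving x = 2/3.
Since Country 2 is indifferent in equilibrium, Country 2's expected payoff equals the payoff from either column against (2/3, 1/3). Using Fight: 7(2/3) + (1/3) = 5.

5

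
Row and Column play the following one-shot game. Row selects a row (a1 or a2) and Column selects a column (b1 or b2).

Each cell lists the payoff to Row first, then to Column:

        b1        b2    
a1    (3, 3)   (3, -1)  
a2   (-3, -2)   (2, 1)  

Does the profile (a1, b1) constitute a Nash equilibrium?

At (a1, b1), Row earns 3; switching to a2 would give -3, so Row has no profitable deviation.
Column earns 3; switching to b2 would give -1, so Column has no profitable deviation.
Neither player can gain by a unilateral deviation, so this profile is a Nash equilibrium.

Yes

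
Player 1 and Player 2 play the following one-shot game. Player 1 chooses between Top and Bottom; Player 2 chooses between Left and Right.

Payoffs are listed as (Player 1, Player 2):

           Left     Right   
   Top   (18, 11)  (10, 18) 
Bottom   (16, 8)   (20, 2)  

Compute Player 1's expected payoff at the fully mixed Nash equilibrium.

50/3

First find y, the probability Player 2 plays Left, from Player 1's indifference between Top and Bottom: 18y + 10(1−y) = 16y + 20(1−y), giving y = 5/6.
Since Player 1 is indifferent in equilibrium, Player 1's expected payoff equals the payoff from either row against (5/6, 1/6). Using Top: 18(5/6) + 10(1/6) = 50/3.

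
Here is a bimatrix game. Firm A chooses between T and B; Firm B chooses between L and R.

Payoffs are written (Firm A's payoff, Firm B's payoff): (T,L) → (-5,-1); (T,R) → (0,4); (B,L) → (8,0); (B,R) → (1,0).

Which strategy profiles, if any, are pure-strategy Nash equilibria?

(T, L): Firm A prefers B (8 > -5); Firm B prefers R (4 > -1) — not an equilibrium.
(T, R): Firm A prefers B (1 > 0) — not an equilibrium.
(B, L): Firm A gets 8 ≥ -5 from T, and Firm B gets 0 ≥ 0 from R — Nash equilibrium.
(B, R): Firm A gets 1 ≥ 0 from T, and Firm B gets 0 ≥ 0 from L — Nash equilibrium.

(B, L) and (B, R)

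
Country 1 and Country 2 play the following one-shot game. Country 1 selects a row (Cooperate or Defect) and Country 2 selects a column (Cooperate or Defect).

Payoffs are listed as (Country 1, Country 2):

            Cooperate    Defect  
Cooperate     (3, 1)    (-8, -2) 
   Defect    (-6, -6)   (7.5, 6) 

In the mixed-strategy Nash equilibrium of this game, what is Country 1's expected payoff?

-51/49

First find q, the probability Country 2 plays Cooperate, from Country 1's indifference between Cooperate and Defect: 3q − 8(1−q) = −6q + 7.5(1−q), giving q = 31/49.
Since Country 1 is indifferent in equilibrium, Country 1's expected payoff equals the payoff from either row against (31/49, 18/49). Using Cooperate: 3(31/49) − 8(18/49) = -51/49.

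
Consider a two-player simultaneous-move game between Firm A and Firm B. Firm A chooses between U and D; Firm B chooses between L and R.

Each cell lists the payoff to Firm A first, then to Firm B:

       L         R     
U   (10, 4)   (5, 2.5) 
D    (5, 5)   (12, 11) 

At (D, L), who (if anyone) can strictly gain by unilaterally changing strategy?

Firm A at (D, L) earns 5; deviating to U yields 10 — a strict improvement.
Firm B earns 5; deviating to R yields 11 — a strict improvement.
Both Firm A and Firm B have strictly profitable deviations.

Both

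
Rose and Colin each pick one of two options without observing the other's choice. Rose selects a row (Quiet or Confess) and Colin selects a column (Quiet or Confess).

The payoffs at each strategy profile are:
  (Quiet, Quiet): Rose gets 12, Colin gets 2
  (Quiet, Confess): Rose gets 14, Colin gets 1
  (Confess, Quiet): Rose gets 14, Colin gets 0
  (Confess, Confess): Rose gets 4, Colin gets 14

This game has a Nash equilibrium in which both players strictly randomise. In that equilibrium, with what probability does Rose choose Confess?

1/15

Let r be the probability that Rose plays Quiet. In a completely mixed equilibrium, Colin must be indifferent between Quiet and Confess.
Colin's expected payoff from Quiet is 2r; from Confess it is r + 14(1−r).
Setting these equal: 2r = −13r + 14, so r = 14/15.
Therefore Rose plays Confess with probability 1 − 14/15 = 1/15.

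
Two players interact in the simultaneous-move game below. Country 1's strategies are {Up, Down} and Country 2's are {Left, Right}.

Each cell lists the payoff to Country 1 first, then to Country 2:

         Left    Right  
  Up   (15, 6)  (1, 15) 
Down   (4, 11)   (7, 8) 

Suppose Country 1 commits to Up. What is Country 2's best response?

Against Up, Country 2 earns 6 from Left and 15 from Right.
So Right is the best response.

Right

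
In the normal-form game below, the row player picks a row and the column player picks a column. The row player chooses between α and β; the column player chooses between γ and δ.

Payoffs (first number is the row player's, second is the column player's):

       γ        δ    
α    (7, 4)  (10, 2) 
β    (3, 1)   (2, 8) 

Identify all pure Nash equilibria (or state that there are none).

(α, γ): the row player gets 7 ≥ 3 from β, and the column player gets 4 ≥ 2 from δ — Nash equilibrium.
(α, δ): the column player prefers γ (4 > 2) — not an equilibrium.
(β, γ): the row player prefers α (7 > 3); the column player prefers δ (8 > 1) — not an equilibrium.
(β, δ): the row player prefers α (10 > 2) — not an equilibrium.

(α, γ)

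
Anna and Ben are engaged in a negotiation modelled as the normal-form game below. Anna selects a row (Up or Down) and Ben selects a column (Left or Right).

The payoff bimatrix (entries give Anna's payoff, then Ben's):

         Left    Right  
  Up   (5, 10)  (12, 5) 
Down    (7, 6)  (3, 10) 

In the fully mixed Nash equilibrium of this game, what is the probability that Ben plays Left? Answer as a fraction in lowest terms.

Let q be the probability that Ben plays Left. In a completely mixed equilibrium, Anna must be indifferent between Up and Down.
Anna's expected payoff from Up is 5q + 12(1−q); from Down it is 7q + 3(1−q).
Setting these equal: −7q + 12 = 4q + 3, so q = 9/11.

9/11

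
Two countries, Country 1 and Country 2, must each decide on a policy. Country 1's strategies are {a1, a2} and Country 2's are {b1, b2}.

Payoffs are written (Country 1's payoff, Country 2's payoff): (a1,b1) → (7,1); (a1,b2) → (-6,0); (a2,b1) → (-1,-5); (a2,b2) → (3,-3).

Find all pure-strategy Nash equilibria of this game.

(a1, b1): Country 1 gets 7 ≥ -1 from a2, and Country 2 gets 1 ≥ 0 from b2 — Nash equilibrium.
(a1, b2): Country 1 prefers a2 (3 > -6); Country 2 prefers b1 (1 > 0) — not an equilibrium.
(a2, b1): Country 1 prefers a1 (7 > -1); Country 2 prefers b2 (-3 > -5) — not an equilibrium.
(a2, b2): Country 1 gets 3 ≥ -6 from a1, and Country 2 gets -3 ≥ -5 from b1 — Nash equilibrium.

(a1, b1) and (a2, b2)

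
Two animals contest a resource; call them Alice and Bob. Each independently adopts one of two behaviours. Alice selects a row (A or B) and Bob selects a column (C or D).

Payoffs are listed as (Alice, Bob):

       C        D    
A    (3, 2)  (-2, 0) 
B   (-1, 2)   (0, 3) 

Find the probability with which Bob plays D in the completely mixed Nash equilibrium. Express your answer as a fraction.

Let c be the probability that Bob plays C. In a completely mixed equilibrium, Alice must be indifferent between A and B.
Alice's expected payoff from A is 3c − 2(1−c); from B it is −c.
Setting these equal: 5c − 2 = −c, so c = 1/3.
Therefore Bob plays D with probability 1 − 1/3 = 2/3.

2/3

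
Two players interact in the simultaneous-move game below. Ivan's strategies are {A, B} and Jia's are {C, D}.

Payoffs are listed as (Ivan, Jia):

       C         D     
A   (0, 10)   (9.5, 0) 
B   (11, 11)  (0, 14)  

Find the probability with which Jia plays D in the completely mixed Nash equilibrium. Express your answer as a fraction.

22/41

Let q be the probability that Jia plays C. In a completely mixed equilibrium, Ivan must be indifferent between A and B.
Ivan's expected payoff from A is 9.5(1−q); from B it is 11q.
Setting these equal: −9.5q + 9.5 = 11q, so q = 19/41.
Therefore Jia plays D with probability 1 − 19/41 = 22/41.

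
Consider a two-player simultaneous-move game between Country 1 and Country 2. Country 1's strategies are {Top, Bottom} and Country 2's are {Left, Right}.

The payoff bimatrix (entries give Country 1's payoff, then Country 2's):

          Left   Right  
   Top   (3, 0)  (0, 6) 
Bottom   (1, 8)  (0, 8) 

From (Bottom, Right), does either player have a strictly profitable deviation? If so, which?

Neither

Country 1 at (Bottom, Right) earns 0; deviating to Top yields 0 — not better.
Country 2 earns 8; deviating to Left yields 8 — not better.
Neither player can strictly improve; the profile is a Nash equilibrium.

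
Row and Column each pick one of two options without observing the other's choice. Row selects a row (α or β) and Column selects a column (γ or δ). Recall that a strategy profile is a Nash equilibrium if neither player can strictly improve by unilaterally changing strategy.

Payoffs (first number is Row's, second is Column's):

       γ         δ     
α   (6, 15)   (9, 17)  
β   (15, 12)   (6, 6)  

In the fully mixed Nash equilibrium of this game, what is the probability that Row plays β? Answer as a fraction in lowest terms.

Let x be the probability that Row plays α. In a completely mixed equilibrium, Column must be indifferent between γ and δ.
Column's expected payoff from γ is 15x + 12(1−x); from δ it is 17x + 6(1−x).
Setting these equal: 3x + 12 = 11x + 6, so x = 3/4.
Therefore Row plays β with probability 1 − 3/4 = 1/4.

1/4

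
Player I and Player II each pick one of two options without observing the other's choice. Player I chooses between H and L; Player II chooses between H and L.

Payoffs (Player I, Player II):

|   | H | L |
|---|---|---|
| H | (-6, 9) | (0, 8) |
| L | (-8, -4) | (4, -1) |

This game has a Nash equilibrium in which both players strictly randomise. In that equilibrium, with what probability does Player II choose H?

Let q be the probability that Player II plays H. In a completely mixed equilibrium, Player I must be indifferent between H and L.
Player I's expected payoff from H is −6q; from L it is −8q + 4(1−q).
Setting these equal: −6q = −12q + 4, so q = 2/3.

2/3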